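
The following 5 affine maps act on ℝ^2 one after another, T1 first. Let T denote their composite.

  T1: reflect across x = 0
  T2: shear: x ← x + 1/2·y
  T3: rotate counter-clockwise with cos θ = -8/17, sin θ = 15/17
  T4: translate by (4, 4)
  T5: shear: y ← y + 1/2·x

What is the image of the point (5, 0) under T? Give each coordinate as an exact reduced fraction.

T1 reflect across x = 0: (5, 0) → (-5, 0)
T2 shear: x ← x + 1/2·y: (-5, 0) → (-5, 0)
T3 rotate counter-clockwise with cos θ = -8/17, sin θ = 15/17: (-5, 0) → (40/17, -75/17)
T4 translate by (4, 4): (40/17, -75/17) → (108/17, -7/17)
T5 shear: y ← y + 1/2·x: (108/17, -7/17) → (108/17, 47/17)

T(p) = (108/17, 47/17)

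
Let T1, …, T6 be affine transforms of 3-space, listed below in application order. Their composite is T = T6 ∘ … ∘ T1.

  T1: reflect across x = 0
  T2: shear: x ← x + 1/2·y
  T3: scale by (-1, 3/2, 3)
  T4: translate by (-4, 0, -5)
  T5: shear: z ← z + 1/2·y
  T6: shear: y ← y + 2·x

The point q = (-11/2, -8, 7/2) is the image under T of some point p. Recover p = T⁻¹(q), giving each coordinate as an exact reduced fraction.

p = (-1/2, 2, 7/3)

T1 = [-1 0 0 0; 0 1 0 0; 0 0 1 0; 0 0 0 1]
T2·T1 = [-1 1/2 0 0; 0 1 0 0; 0 0 1 0; 0 0 0 1]
T3·…·T1 = [1 -1/2 0 0; 0 3/2 0 0; 0 0 3 0; 0 0 0 1]
T4·…·T1 = [1 -1/2 0 -4; 0 3/2 0 0; 0 0 3 -5; 0 0 0 1]
T5·…·T1 = [1 -1/2 0 -4; 0 3/2 0 0; 0 3/4 3 -5; 0 0 0 1]
T6·…·T1 = [1 -1/2 0 -4; 2 1/2 0 -8; 0 3/4 3 -5; 0 0 0 1]
det M = 9/2; M⁻¹ = [1/3 1/3 0 4; -4/3 2/3 0 0; 1/3 -1/6 1/3 5/3; 0 0 0 1]
M⁻¹ · (-11/2, -8, 7/2)ᵀ = (-1/2, 2, 7/3)ᵀ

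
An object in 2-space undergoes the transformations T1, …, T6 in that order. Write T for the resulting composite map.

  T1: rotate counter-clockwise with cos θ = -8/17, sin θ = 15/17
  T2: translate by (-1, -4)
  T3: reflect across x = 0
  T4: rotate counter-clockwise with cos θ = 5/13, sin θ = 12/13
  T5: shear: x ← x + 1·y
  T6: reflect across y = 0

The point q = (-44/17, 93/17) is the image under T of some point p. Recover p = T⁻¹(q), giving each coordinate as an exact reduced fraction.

p = (-3, -4)

T1 = [-8/17 -15/17 0; 15/17 -8/17 0; 0 0 1]
T2·T1 = [-8/17 -15/17 -1; 15/17 -8/17 -4; 0 0 1]
T3·…·T1 = [8/17 15/17 1; 15/17 -8/17 -4; 0 0 1]
T4·…·T1 = [-140/221 171/221 53/13; 171/221 140/221 -8/13; 0 0 1]
T5·…·T1 = [31/221 311/221 45/13; 171/221 140/221 -8/13; 0 0 1]
T6·…·T1 = [31/221 311/221 45/13; -171/221 -140/221 8/13; 0 0 1]
det M = 1; M⁻¹ = [-140/221 -311/221 52/17; 171/221 31/221 -47/17; 0 0 1]
M⁻¹ · (-44/17, 93/17)ᵀ = (-3, -4)ᵀ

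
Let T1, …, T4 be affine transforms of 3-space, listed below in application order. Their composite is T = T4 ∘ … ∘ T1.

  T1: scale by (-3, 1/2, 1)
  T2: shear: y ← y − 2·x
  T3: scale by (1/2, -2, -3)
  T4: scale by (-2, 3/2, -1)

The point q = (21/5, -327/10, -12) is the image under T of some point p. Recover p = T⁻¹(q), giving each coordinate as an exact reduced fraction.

p = (7/5, 5, -4)

T1 = [-3 0 0 0; 0 1/2 0 0; 0 0 1 0; 0 0 0 1]
T2·T1 = [-3 0 0 0; 6 1/2 0 0; 0 0 1 0; 0 0 0 1]
T3·…·T1 = [-3/2 0 0 0; -12 -1 0 0; 0 0 -3 0; 0 0 0 1]
T4·…·T1 = [3 0 0 0; -18 -3/2 0 0; 0 0 3 0; 0 0 0 1]
det M = -27/2; M⁻¹ = [1/3 0 0 0; -4 -2/3 0 0; 0 0 1/3 0; 0 0 0 1]
M⁻¹ · (21/5, -327/10, -12)ᵀ = (7/5, 5, -4)ᵀ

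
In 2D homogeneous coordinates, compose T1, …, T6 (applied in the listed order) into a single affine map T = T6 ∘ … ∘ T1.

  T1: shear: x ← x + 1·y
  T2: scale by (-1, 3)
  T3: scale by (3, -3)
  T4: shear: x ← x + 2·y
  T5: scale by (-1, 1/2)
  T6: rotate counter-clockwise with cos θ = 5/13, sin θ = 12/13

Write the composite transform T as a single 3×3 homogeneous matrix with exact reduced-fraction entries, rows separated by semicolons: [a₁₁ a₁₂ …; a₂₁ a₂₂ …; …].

T1 = [1 1 0; 0 1 0; 0 0 1]
T2·T1 = [-1 -1 0; 0 3 0; 0 0 1]
T3·…·T1 = [-3 -3 0; 0 -9 0; 0 0 1]
T4·…·T1 = [-3 -21 0; 0 -9 0; 0 0 1]
T5·…·T1 = [3 21 0; 0 -9/2 0; 0 0 1]
T6·…·T1 = [15/13 159/13 0; 36/13 459/26 0; 0 0 1]

T = [15/13 159/13 0; 36/13 459/26 0; 0 0 1]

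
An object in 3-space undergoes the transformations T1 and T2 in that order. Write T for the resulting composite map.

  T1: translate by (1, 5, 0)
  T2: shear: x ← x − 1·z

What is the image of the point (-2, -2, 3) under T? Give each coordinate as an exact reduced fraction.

T(p) = (-4, 3, 3)

T1 translate by (1, 5, 0): (-2, -2, 3) → (-1, 3, 3)
T2 shear: x ← x − 1·z: (-1, 3, 3) → (-4, 3, 3)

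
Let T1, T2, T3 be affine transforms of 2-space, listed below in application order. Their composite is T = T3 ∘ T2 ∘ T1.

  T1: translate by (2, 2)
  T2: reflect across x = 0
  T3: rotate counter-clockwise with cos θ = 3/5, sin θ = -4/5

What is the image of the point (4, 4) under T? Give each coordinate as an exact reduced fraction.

T(p) = (6/5, 42/5)

T1 translate by (2, 2): (4, 4) → (6, 6)
T2 reflect across x = 0: (6, 6) → (-6, 6)
T3 rotate counter-clockwise with cos θ = 3/5, sin θ = -4/5: (-6, 6) → (6/5, 42/5)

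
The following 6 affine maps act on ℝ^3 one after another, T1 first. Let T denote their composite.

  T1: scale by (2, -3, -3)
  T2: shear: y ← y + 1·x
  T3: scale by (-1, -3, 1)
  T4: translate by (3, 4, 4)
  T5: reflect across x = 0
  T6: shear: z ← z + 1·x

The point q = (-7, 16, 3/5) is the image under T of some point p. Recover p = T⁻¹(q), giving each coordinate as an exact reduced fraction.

p = (-2, 0, -6/5)

T1 = [2 0 0 0; 0 -3 0 0; 0 0 -3 0; 0 0 0 1]
T2·T1 = [2 0 0 0; 2 -3 0 0; 0 0 -3 0; 0 0 0 1]
T3·…·T1 = [-2 0 0 0; -6 9 0 0; 0 0 -3 0; 0 0 0 1]
T4·…·T1 = [-2 0 0 3; -6 9 0 4; 0 0 -3 4; 0 0 0 1]
T5·…·T1 = [2 0 0 -3; -6 9 0 4; 0 0 -3 4; 0 0 0 1]
T6·…·T1 = [2 0 0 -3; -6 9 0 4; 2 0 -3 1; 0 0 0 1]
det M = -54; M⁻¹ = [1/2 0 0 3/2; 1/3 1/9 0 5/9; 1/3 0 -1/3 4/3; 0 0 0 1]
M⁻¹ · (-7, 16, 3/5)ᵀ = (-2, 0, -6/5)ᵀ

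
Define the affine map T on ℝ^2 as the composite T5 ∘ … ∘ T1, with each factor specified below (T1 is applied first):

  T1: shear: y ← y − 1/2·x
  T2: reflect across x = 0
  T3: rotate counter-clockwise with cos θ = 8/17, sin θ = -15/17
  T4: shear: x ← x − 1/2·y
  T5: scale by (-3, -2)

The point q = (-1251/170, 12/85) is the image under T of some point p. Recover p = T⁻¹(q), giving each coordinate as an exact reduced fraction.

p = (-6/5, 3/2)

T1 = [1 0 0; -1/2 1 0; 0 0 1]
T2·T1 = [-1 0 0; -1/2 1 0; 0 0 1]
T3·…·T1 = [-31/34 15/17 0; 11/17 8/17 0; 0 0 1]
T4·…·T1 = [-21/17 11/17 0; 11/17 8/17 0; 0 0 1]
T5·…·T1 = [63/17 -33/17 0; -22/17 -16/17 0; 0 0 1]
det M = -6; M⁻¹ = [8/51 -11/34 0; -11/51 -21/34 0; 0 0 1]
M⁻¹ · (-1251/170, 12/85)ᵀ = (-6/5, 3/2)ᵀ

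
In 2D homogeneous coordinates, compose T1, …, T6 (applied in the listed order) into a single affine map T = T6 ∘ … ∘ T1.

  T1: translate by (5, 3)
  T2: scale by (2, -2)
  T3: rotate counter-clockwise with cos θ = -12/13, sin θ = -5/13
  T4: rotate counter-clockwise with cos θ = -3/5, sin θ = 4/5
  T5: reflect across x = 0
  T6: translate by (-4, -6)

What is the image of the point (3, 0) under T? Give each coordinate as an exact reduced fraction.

T1 translate by (5, 3): (3, 0) → (8, 3)
T2 scale by (2, -2): (8, 3) → (16, -6)
T3 rotate counter-clockwise with cos θ = -12/13, sin θ = -5/13: (16, -6) → (-222/13, -8/13)
T4 rotate counter-clockwise with cos θ = -3/5, sin θ = 4/5: (-222/13, -8/13) → (698/65, -864/65)
T5 reflect across x = 0: (698/65, -864/65) → (-698/65, -864/65)
T6 translate by (-4, -6): (-698/65, -864/65) → (-958/65, -1254/65)

T(p) = (-958/65, -1254/65)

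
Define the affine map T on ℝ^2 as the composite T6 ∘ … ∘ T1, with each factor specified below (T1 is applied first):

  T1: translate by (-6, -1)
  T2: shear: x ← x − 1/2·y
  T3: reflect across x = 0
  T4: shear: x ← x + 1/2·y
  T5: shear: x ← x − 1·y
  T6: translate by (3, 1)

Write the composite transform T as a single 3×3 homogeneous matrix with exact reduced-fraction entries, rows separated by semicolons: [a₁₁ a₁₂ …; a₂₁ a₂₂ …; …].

T = [-1 0 9; 0 1 0; 0 0 1]

T1 = [1 0 -6; 0 1 -1; 0 0 1]
T2·T1 = [1 -1/2 -11/2; 0 1 -1; 0 0 1]
T3·…·T1 = [-1 1/2 11/2; 0 1 -1; 0 0 1]
T4·…·T1 = [-1 1 5; 0 1 -1; 0 0 1]
T5·…·T1 = [-1 0 6; 0 1 -1; 0 0 1]
T6·…·T1 = [-1 0 9; 0 1 0; 0 0 1]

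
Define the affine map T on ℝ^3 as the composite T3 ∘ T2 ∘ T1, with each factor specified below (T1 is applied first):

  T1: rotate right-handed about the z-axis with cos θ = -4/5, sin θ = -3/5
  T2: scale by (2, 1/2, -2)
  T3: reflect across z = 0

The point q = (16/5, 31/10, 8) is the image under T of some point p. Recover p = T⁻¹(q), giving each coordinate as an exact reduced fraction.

p = (-5, -4, 4)

T1 = [-4/5 3/5 0 0; -3/5 -4/5 0 0; 0 0 1 0; 0 0 0 1]
T2·T1 = [-8/5 6/5 0 0; -3/10 -2/5 0 0; 0 0 -2 0; 0 0 0 1]
T3·…·T1 = [-8/5 6/5 0 0; -3/10 -2/5 0 0; 0 0 2 0; 0 0 0 1]
det M = 2; M⁻¹ = [-2/5 -6/5 0 0; 3/10 -8/5 0 0; 0 0 1/2 0; 0 0 0 1]
M⁻¹ · (16/5, 31/10, 8)ᵀ = (-5, -4, 4)ᵀ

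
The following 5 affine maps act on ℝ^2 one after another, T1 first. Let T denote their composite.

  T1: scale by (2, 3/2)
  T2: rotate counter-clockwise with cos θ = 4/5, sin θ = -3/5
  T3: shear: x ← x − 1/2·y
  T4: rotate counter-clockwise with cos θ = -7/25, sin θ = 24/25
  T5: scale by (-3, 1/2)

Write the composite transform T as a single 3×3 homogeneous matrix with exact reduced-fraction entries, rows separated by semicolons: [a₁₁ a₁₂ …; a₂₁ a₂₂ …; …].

T1 = [2 0 0; 0 3/2 0; 0 0 1]
T2·T1 = [8/5 9/10 0; -6/5 6/5 0; 0 0 1]
T3·…·T1 = [11/5 3/10 0; -6/5 6/5 0; 0 0 1]
T4·…·T1 = [67/125 -309/250 0; 306/125 -6/125 0; 0 0 1]
T5·…·T1 = [-201/125 927/250 0; 153/125 -3/125 0; 0 0 1]

T = [-201/125 927/250 0; 153/125 -3/125 0; 0 0 1]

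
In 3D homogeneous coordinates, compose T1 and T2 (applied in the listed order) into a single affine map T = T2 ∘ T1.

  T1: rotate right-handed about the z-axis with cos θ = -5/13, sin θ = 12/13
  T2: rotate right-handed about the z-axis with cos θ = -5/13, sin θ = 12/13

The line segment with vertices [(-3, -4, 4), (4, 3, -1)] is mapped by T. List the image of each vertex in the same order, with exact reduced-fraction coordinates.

image vertices: (-123/169, 836/169, 4), (-116/169, -837/169, -1)

T1 rotate right-handed about the z-axis with cos θ = -5/13, sin θ = 12/13: (-3, -4, 4) → (63/13, -16/13, 4); (4, 3, -1) → (-56/13, 33/13, -1)
T2 rotate right-handed about the z-axis with cos θ = -5/13, sin θ = 12/13: (63/13, -16/13, 4) → (-123/169, 836/169, 4); (-56/13, 33/13, -1) → (-116/169, -837/169, -1)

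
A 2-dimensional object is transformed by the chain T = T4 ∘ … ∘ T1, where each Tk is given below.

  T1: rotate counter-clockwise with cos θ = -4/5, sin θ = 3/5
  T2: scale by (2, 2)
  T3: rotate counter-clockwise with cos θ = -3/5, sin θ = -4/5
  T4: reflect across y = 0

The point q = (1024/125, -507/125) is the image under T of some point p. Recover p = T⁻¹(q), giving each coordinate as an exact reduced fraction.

T1 = [-4/5 -3/5 0; 3/5 -4/5 0; 0 0 1]
T2·T1 = [-8/5 -6/5 0; 6/5 -8/5 0; 0 0 1]
T3·…·T1 = [48/25 -14/25 0; 14/25 48/25 0; 0 0 1]
T4·…·T1 = [48/25 -14/25 0; -14/25 -48/25 0; 0 0 1]
det M = -4; M⁻¹ = [12/25 -7/50 0; -7/50 -12/25 0; 0 0 1]
M⁻¹ · (1024/125, -507/125)ᵀ = (9/2, 4/5)ᵀ

p = (9/2, 4/5)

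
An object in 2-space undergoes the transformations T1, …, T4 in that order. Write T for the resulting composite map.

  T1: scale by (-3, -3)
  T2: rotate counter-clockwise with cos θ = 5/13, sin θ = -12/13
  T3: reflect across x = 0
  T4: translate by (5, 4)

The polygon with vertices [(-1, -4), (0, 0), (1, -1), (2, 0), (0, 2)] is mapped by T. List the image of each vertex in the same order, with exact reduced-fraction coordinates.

T1 scale by (-3, -3): (-1, -4) → (3, 12); (0, 0) → (0, 0); (1, -1) → (-3, 3); (2, 0) → (-6, 0); (0, 2) → (0, -6)
T2 rotate counter-clockwise with cos θ = 5/13, sin θ = -12/13: (3, 12) → (159/13, 24/13); (0, 0) → (0, 0); (-3, 3) → (21/13, 51/13); (-6, 0) → (-30/13, 72/13); (0, -6) → (-72/13, -30/13)
T3 reflect across x = 0: (159/13, 24/13) → (-159/13, 24/13); (0, 0) → (0, 0); (21/13, 51/13) → (-21/13, 51/13); (-30/13, 72/13) → (30/13, 72/13); (-72/13, -30/13) → (72/13, -30/13)
T4 translate by (5, 4): (-159/13, 24/13) → (-94/13, 76/13); (0, 0) → (5, 4); (-21/13, 51/13) → (44/13, 103/13); (30/13, 72/13) → (95/13, 124/13); (72/13, -30/13) → (137/13, 22/13)

image vertices: (-94/13, 76/13), (5, 4), (44/13, 103/13), (95/13, 124/13), (137/13, 22/13)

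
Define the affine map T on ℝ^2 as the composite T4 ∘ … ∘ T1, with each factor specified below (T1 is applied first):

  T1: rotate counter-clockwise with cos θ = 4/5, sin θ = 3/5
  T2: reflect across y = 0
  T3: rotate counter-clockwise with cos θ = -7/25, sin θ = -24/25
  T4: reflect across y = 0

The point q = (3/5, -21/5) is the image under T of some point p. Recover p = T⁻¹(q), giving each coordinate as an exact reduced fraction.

T1 = [4/5 -3/5 0; 3/5 4/5 0; 0 0 1]
T2·T1 = [4/5 -3/5 0; -3/5 -4/5 0; 0 0 1]
T3·…·T1 = [-4/5 -3/5 0; -3/5 4/5 0; 0 0 1]
T4·…·T1 = [-4/5 -3/5 0; 3/5 -4/5 0; 0 0 1]
det M = 1; M⁻¹ = [-4/5 3/5 0; -3/5 -4/5 0; 0 0 1]
M⁻¹ · (3/5, -21/5)ᵀ = (-3, 3)ᵀ

p = (-3, 3)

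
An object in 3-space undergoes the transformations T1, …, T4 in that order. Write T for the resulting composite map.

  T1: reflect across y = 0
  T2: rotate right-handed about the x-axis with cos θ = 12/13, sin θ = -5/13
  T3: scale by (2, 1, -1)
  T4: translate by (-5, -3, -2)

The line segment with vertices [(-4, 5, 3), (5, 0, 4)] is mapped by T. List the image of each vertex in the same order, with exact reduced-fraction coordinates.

T1 reflect across y = 0: (-4, 5, 3) → (-4, -5, 3); (5, 0, 4) → (5, 0, 4)
T2 rotate right-handed about the x-axis with cos θ = 12/13, sin θ = -5/13: (-4, -5, 3) → (-4, -45/13, 61/13); (5, 0, 4) → (5, 20/13, 48/13)
T3 scale by (2, 1, -1): (-4, -45/13, 61/13) → (-8, -45/13, -61/13); (5, 20/13, 48/13) → (10, 20/13, -48/13)
T4 translate by (-5, -3, -2): (-8, -45/13, -61/13) → (-13, -84/13, -87/13); (10, 20/13, -48/13) → (5, -19/13, -74/13)

image vertices: (-13, -84/13, -87/13), (5, -19/13, -74/13)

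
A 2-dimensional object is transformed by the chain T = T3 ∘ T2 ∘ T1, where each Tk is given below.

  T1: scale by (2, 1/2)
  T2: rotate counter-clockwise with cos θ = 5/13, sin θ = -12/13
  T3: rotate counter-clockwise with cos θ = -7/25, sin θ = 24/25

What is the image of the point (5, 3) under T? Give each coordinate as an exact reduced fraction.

T(p) = (2224/325, 4839/650)

T1 scale by (2, 1/2): (5, 3) → (10, 3/2)
T2 rotate counter-clockwise with cos θ = 5/13, sin θ = -12/13: (10, 3/2) → (68/13, -225/26)
T3 rotate counter-clockwise with cos θ = -7/25, sin θ = 24/25: (68/13, -225/26) → (2224/325, 4839/650)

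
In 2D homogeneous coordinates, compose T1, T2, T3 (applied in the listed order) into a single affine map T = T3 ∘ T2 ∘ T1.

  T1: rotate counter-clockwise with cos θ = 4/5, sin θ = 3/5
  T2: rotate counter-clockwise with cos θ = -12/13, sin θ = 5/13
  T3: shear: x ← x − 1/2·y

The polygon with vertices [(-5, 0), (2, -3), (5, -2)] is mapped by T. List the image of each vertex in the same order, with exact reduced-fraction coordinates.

T1 rotate counter-clockwise with cos θ = 4/5, sin θ = 3/5: (-5, 0) → (-4, -3); (2, -3) → (17/5, -6/5); (5, -2) → (26/5, 7/5)
T2 rotate counter-clockwise with cos θ = -12/13, sin θ = 5/13: (-4, -3) → (63/13, 16/13); (17/5, -6/5) → (-174/65, 157/65); (26/5, 7/5) → (-347/65, 46/65)
T3 shear: x ← x − 1/2·y: (63/13, 16/13) → (55/13, 16/13); (-174/65, 157/65) → (-101/26, 157/65); (-347/65, 46/65) → (-74/13, 46/65)

image vertices: (55/13, 16/13), (-101/26, 157/65), (-74/13, 46/65)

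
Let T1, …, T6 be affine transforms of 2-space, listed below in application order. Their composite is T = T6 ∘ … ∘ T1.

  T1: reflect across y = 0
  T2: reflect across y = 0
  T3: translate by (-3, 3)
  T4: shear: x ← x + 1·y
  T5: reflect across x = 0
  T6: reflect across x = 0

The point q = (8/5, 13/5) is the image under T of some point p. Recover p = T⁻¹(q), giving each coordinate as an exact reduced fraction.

p = (2, -2/5)

T1 = [1 0 0; 0 -1 0; 0 0 1]
T2·T1 = [1 0 0; 0 1 0; 0 0 1]
T3·…·T1 = [1 0 -3; 0 1 3; 0 0 1]
T4·…·T1 = [1 1 0; 0 1 3; 0 0 1]
T5·…·T1 = [-1 -1 0; 0 1 3; 0 0 1]
T6·…·T1 = [1 1 0; 0 1 3; 0 0 1]
det M = 1; M⁻¹ = [1 -1 3; 0 1 -3; 0 0 1]
M⁻¹ · (8/5, 13/5)ᵀ = (2, -2/5)ᵀ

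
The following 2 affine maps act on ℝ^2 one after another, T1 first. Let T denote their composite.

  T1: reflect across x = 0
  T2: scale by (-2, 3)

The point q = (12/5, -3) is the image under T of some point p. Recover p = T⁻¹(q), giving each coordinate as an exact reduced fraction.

T1 = [-1 0 0; 0 1 0; 0 0 1]
T2·T1 = [2 0 0; 0 3 0; 0 0 1]
det M = 6; M⁻¹ = [1/2 0 0; 0 1/3 0; 0 0 1]
M⁻¹ · (12/5, -3)ᵀ = (6/5, -1)ᵀ

p = (6/5, -1)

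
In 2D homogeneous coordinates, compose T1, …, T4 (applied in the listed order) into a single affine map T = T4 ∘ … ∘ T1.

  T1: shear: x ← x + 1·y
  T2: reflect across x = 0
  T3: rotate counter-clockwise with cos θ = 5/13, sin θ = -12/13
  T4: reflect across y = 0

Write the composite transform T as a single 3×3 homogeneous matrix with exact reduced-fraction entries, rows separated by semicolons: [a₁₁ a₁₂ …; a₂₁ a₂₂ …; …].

T = [-5/13 7/13 0; -12/13 -17/13 0; 0 0 1]

T1 = [1 1 0; 0 1 0; 0 0 1]
T2·T1 = [-1 -1 0; 0 1 0; 0 0 1]
T3·…·T1 = [-5/13 7/13 0; 12/13 17/13 0; 0 0 1]
T4·…·T1 = [-5/13 7/13 0; -12/13 -17/13 0; 0 0 1]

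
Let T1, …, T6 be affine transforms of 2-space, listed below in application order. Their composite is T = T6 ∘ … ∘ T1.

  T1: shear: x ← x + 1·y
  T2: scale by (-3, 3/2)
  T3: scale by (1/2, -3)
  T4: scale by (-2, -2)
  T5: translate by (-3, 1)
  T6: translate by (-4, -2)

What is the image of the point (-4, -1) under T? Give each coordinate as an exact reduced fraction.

T(p) = (-22, -10)

T1 shear: x ← x + 1·y: (-4, -1) → (-5, -1)
T2 scale by (-3, 3/2): (-5, -1) → (15, -3/2)
T3 scale by (1/2, -3): (15, -3/2) → (15/2, 9/2)
T4 scale by (-2, -2): (15/2, 9/2) → (-15, -9)
T5 translate by (-3, 1): (-15, -9) → (-18, -8)
T6 translate by (-4, -2): (-18, -8) → (-22, -10)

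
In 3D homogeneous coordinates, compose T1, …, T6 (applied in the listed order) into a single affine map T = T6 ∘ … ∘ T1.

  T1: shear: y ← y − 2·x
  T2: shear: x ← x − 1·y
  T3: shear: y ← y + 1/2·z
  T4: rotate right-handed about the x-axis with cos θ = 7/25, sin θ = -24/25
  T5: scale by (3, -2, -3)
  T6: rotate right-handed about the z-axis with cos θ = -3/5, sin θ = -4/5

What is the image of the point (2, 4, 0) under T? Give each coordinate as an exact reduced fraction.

T(p) = (-18/5, -24/5, 0)

T1 shear: y ← y − 2·x: (2, 4, 0) → (2, 0, 0)
T2 shear: x ← x − 1·y: (2, 0, 0) → (2, 0, 0)
T3 shear: y ← y + 1/2·z: (2, 0, 0) → (2, 0, 0)
T4 rotate right-handed about the x-axis with cos θ = 7/25, sin θ = -24/25: (2, 0, 0) → (2, 0, 0)
T5 scale by (3, -2, -3): (2, 0, 0) → (6, 0, 0)
T6 rotate right-handed about the z-axis with cos θ = -3/5, sin θ = -4/5: (6, 0, 0) → (-18/5, -24/5, 0)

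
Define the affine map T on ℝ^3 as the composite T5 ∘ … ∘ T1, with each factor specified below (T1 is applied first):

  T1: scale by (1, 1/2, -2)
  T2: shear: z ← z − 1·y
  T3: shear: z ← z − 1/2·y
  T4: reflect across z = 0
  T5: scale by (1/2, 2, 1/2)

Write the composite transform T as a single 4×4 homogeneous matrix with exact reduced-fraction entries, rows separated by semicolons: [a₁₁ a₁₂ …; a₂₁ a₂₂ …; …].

T1 = [1 0 0 0; 0 1/2 0 0; 0 0 -2 0; 0 0 0 1]
T2·T1 = [1 0 0 0; 0 1/2 0 0; 0 -1/2 -2 0; 0 0 0 1]
T3·…·T1 = [1 0 0 0; 0 1/2 0 0; 0 -3/4 -2 0; 0 0 0 1]
T4·…·T1 = [1 0 0 0; 0 1/2 0 0; 0 3/4 2 0; 0 0 0 1]
T5·…·T1 = [1/2 0 0 0; 0 1 0 0; 0 3/8 1 0; 0 0 0 1]

T = [1/2 0 0 0; 0 1 0 0; 0 3/8 1 0; 0 0 0 1]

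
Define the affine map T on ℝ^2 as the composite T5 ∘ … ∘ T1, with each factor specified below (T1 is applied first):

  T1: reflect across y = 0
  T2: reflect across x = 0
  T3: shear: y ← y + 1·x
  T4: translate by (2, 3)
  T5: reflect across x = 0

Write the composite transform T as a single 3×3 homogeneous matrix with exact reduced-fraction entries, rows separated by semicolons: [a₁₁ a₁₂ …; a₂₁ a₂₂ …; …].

T = [1 0 -2; -1 -1 3; 0 0 1]

T1 = [1 0 0; 0 -1 0; 0 0 1]
T2·T1 = [-1 0 0; 0 -1 0; 0 0 1]
T3·…·T1 = [-1 0 0; -1 -1 0; 0 0 1]
T4·…·T1 = [-1 0 2; -1 -1 3; 0 0 1]
T5·…·T1 = [1 0 -2; -1 -1 3; 0 0 1]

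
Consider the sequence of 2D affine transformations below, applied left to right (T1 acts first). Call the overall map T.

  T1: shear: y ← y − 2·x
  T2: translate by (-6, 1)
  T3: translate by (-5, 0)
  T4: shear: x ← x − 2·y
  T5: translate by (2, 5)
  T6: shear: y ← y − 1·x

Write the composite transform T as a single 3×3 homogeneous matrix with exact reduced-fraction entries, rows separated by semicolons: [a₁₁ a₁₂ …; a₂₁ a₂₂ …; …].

T = [5 -2 -11; -7 3 17; 0 0 1]

T1 = [1 0 0; -2 1 0; 0 0 1]
T2·T1 = [1 0 -6; -2 1 1; 0 0 1]
T3·…·T1 = [1 0 -11; -2 1 1; 0 0 1]
T4·…·T1 = [5 -2 -13; -2 1 1; 0 0 1]
T5·…·T1 = [5 -2 -11; -2 1 6; 0 0 1]
T6·…·T1 = [5 -2 -11; -7 3 17; 0 0 1]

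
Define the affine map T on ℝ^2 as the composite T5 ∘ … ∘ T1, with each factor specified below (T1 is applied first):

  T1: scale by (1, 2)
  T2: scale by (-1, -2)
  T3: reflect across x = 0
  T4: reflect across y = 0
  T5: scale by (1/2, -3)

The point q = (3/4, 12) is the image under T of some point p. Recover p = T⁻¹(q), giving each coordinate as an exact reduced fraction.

p = (3/2, -1)

T1 = [1 0 0; 0 2 0; 0 0 1]
T2·T1 = [-1 0 0; 0 -4 0; 0 0 1]
T3·…·T1 = [1 0 0; 0 -4 0; 0 0 1]
T4·…·T1 = [1 0 0; 0 4 0; 0 0 1]
T5·…·T1 = [1/2 0 0; 0 -12 0; 0 0 1]
det M = -6; M⁻¹ = [2 0 0; 0 -1/12 0; 0 0 1]
M⁻¹ · (3/4, 12)ᵀ = (3/2, -1)ᵀ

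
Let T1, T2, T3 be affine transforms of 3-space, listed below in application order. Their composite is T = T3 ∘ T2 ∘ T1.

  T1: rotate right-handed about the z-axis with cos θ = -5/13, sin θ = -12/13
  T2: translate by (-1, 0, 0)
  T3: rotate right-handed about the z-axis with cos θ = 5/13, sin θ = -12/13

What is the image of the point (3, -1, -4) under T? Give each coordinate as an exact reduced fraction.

T1 rotate right-handed about the z-axis with cos θ = -5/13, sin θ = -12/13: (3, -1, -4) → (-27/13, -31/13, -4)
T2 translate by (-1, 0, 0): (-27/13, -31/13, -4) → (-40/13, -31/13, -4)
T3 rotate right-handed about the z-axis with cos θ = 5/13, sin θ = -12/13: (-40/13, -31/13, -4) → (-44/13, 25/13, -4)

T(p) = (-44/13, 25/13, -4)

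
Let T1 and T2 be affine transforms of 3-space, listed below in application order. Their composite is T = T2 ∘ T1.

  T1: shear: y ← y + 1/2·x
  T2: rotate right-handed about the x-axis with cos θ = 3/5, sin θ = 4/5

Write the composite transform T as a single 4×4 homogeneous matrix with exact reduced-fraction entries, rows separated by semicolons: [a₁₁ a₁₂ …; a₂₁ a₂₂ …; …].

T = [1 0 0 0; 3/10 3/5 -4/5 0; 2/5 4/5 3/5 0; 0 0 0 1]

T1 = [1 0 0 0; 1/2 1 0 0; 0 0 1 0; 0 0 0 1]
T2·T1 = [1 0 0 0; 3/10 3/5 -4/5 0; 2/5 4/5 3/5 0; 0 0 0 1]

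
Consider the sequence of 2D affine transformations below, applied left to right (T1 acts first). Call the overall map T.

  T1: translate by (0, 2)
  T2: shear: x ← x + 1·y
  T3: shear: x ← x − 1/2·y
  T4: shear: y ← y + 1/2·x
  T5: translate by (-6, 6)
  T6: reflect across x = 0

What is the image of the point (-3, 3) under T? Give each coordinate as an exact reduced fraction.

T(p) = (13/2, 43/4)

T1 translate by (0, 2): (-3, 3) → (-3, 5)
T2 shear: x ← x + 1·y: (-3, 5) → (2, 5)
T3 shear: x ← x − 1/2·y: (2, 5) → (-1/2, 5)
T4 shear: y ← y + 1/2·x: (-1/2, 5) → (-1/2, 19/4)
T5 translate by (-6, 6): (-1/2, 19/4) → (-13/2, 43/4)
T6 reflect across x = 0: (-13/2, 43/4) → (13/2, 43/4)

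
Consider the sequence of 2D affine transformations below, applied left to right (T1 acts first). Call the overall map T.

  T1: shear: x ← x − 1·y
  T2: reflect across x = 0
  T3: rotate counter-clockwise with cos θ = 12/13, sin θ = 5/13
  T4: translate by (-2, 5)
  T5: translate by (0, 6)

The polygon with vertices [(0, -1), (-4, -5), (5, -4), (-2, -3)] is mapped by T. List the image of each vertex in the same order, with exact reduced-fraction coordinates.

T1 shear: x ← x − 1·y: (0, -1) → (1, -1); (-4, -5) → (1, -5); (5, -4) → (9, -4); (-2, -3) → (1, -3)
T2 reflect across x = 0: (1, -1) → (-1, -1); (1, -5) → (-1, -5); (9, -4) → (-9, -4); (1, -3) → (-1, -3)
T3 rotate counter-clockwise with cos θ = 12/13, sin θ = 5/13: (-1, -1) → (-7/13, -17/13); (-1, -5) → (1, -5); (-9, -4) → (-88/13, -93/13); (-1, -3) → (3/13, -41/13)
T4 translate by (-2, 5): (-7/13, -17/13) → (-33/13, 48/13); (1, -5) → (-1, 0); (-88/13, -93/13) → (-114/13, -28/13); (3/13, -41/13) → (-23/13, 24/13)
T5 translate by (0, 6): (-33/13, 48/13) → (-33/13, 126/13); (-1, 0) → (-1, 6); (-114/13, -28/13) → (-114/13, 50/13); (-23/13, 24/13) → (-23/13, 102/13)

image vertices: (-33/13, 126/13), (-1, 6), (-114/13, 50/13), (-23/13, 102/13)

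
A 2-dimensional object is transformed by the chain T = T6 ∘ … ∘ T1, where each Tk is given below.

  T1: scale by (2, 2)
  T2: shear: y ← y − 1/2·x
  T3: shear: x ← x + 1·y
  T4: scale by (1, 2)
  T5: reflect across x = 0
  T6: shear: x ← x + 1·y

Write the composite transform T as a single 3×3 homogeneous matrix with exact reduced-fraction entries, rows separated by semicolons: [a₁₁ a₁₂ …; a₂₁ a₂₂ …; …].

T = [-3 2 0; -2 4 0; 0 0 1]

T1 = [2 0 0; 0 2 0; 0 0 1]
T2·T1 = [2 0 0; -1 2 0; 0 0 1]
T3·…·T1 = [1 2 0; -1 2 0; 0 0 1]
T4·…·T1 = [1 2 0; -2 4 0; 0 0 1]
T5·…·T1 = [-1 -2 0; -2 4 0; 0 0 1]
T6·…·T1 = [-3 2 0; -2 4 0; 0 0 1]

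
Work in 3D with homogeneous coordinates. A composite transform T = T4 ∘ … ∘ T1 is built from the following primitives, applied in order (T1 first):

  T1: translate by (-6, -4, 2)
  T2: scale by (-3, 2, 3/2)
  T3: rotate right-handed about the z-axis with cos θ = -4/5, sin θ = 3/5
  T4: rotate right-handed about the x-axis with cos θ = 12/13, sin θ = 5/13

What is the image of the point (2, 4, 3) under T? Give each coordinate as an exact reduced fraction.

T(p) = (-48/5, 489/130, 126/13)

T1 translate by (-6, -4, 2): (2, 4, 3) → (-4, 0, 5)
T2 scale by (-3, 2, 3/2): (-4, 0, 5) → (12, 0, 15/2)
T3 rotate right-handed about the z-axis with cos θ = -4/5, sin θ = 3/5: (12, 0, 15/2) → (-48/5, 36/5, 15/2)
T4 rotate right-handed about the x-axis with cos θ = 12/13, sin θ = 5/13: (-48/5, 36/5, 15/2) → (-48/5, 489/130, 126/13)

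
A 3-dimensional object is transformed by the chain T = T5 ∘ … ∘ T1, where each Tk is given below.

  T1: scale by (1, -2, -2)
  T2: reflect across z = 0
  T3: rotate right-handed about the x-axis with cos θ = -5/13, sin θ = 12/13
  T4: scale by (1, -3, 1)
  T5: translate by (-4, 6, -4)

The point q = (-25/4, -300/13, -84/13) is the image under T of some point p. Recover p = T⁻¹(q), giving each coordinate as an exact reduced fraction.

p = (-9/4, 3, -4)

T1 = [1 0 0 0; 0 -2 0 0; 0 0 -2 0; 0 0 0 1]
T2·T1 = [1 0 0 0; 0 -2 0 0; 0 0 2 0; 0 0 0 1]
T3·…·T1 = [1 0 0 0; 0 10/13 -24/13 0; 0 -24/13 -10/13 0; 0 0 0 1]
T4·…·T1 = [1 0 0 0; 0 -30/13 72/13 0; 0 -24/13 -10/13 0; 0 0 0 1]
T5·…·T1 = [1 0 0 -4; 0 -30/13 72/13 6; 0 -24/13 -10/13 -4; 0 0 0 1]
det M = 12; M⁻¹ = [1 0 0 4; 0 -5/78 -6/13 -19/13; 0 2/13 -5/26 -22/13; 0 0 0 1]
M⁻¹ · (-25/4, -300/13, -84/13)ᵀ = (-9/4, 3, -4)ᵀ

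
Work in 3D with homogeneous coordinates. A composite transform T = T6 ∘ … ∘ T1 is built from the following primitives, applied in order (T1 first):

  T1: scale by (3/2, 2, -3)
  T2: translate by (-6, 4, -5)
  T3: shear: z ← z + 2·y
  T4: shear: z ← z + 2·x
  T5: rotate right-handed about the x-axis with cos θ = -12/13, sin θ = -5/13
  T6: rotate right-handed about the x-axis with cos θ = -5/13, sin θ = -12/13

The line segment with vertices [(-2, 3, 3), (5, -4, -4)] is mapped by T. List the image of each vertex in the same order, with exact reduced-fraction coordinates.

T1 scale by (3/2, 2, -3): (-2, 3, 3) → (-3, 6, -9); (5, -4, -4) → (15/2, -8, 12)
T2 translate by (-6, 4, -5): (-3, 6, -9) → (-9, 10, -14); (15/2, -8, 12) → (3/2, -4, 7)
T3 shear: z ← z + 2·y: (-9, 10, -14) → (-9, 10, 6); (3/2, -4, 7) → (3/2, -4, -1)
T4 shear: z ← z + 2·x: (-9, 10, 6) → (-9, 10, -12); (3/2, -4, -1) → (3/2, -4, 2)
T5 rotate right-handed about the x-axis with cos θ = -12/13, sin θ = -5/13: (-9, 10, -12) → (-9, -180/13, 94/13); (3/2, -4, 2) → (3/2, 58/13, -4/13)
T6 rotate right-handed about the x-axis with cos θ = -5/13, sin θ = -12/13: (-9, -180/13, 94/13) → (-9, 12, 10); (3/2, 58/13, -4/13) → (3/2, -2, -4)

image vertices: (-9, 12, 10), (3/2, -2, -4)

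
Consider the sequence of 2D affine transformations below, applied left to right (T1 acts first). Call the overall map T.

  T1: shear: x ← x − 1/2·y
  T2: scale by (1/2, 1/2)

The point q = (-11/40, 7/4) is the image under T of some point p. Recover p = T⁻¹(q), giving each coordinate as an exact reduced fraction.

T1 = [1 -1/2 0; 0 1 0; 0 0 1]
T2·T1 = [1/2 -1/4 0; 0 1/2 0; 0 0 1]
det M = 1/4; M⁻¹ = [2 1 0; 0 2 0; 0 0 1]
M⁻¹ · (-11/40, 7/4)ᵀ = (6/5, 7/2)ᵀ

p = (6/5, 7/2)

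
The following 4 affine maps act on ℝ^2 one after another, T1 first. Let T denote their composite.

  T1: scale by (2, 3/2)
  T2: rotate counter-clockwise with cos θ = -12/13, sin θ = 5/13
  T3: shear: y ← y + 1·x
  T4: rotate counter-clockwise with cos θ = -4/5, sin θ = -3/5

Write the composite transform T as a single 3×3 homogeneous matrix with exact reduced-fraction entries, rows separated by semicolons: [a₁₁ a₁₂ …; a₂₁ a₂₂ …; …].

T1 = [2 0 0; 0 3/2 0; 0 0 1]
T2·T1 = [-24/13 -15/26 0; 10/13 -18/13 0; 0 0 1]
T3·…·T1 = [-24/13 -15/26 0; -14/13 -51/26 0; 0 0 1]
T4·…·T1 = [54/65 -93/130 0; 128/65 249/130 0; 0 0 1]

T = [54/65 -93/130 0; 128/65 249/130 0; 0 0 1]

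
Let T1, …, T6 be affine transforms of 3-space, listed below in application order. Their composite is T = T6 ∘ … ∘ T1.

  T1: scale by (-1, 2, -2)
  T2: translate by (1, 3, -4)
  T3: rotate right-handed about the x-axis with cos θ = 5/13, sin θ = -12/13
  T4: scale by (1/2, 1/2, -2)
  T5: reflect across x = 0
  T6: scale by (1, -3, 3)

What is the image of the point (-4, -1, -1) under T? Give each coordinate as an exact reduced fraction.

T(p) = (-5/2, 57/26, 132/13)

T1 scale by (-1, 2, -2): (-4, -1, -1) → (4, -2, 2)
T2 translate by (1, 3, -4): (4, -2, 2) → (5, 1, -2)
T3 rotate right-handed about the x-axis with cos θ = 5/13, sin θ = -12/13: (5, 1, -2) → (5, -19/13, -22/13)
T4 scale by (1/2, 1/2, -2): (5, -19/13, -22/13) → (5/2, -19/26, 44/13)
T5 reflect across x = 0: (5/2, -19/26, 44/13) → (-5/2, -19/26, 44/13)
T6 scale by (1, -3, 3): (-5/2, -19/26, 44/13) → (-5/2, 57/26, 132/13)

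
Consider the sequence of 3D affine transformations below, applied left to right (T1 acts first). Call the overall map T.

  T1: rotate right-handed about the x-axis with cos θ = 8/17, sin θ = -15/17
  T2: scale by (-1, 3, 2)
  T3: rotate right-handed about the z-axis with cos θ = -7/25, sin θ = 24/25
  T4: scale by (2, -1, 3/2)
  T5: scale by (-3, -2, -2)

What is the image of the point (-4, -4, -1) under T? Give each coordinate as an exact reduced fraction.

T1 rotate right-handed about the x-axis with cos θ = 8/17, sin θ = -15/17: (-4, -4, -1) → (-4, -47/17, 52/17)
T2 scale by (-1, 3, 2): (-4, -47/17, 52/17) → (4, -141/17, 104/17)
T3 rotate right-handed about the z-axis with cos θ = -7/25, sin θ = 24/25: (4, -141/17, 104/17) → (2908/425, 2619/425, 104/17)
T4 scale by (2, -1, 3/2): (2908/425, 2619/425, 104/17) → (5816/425, -2619/425, 156/17)
T5 scale by (-3, -2, -2): (5816/425, -2619/425, 156/17) → (-17448/425, 5238/425, -312/17)

T(p) = (-17448/425, 5238/425, -312/17)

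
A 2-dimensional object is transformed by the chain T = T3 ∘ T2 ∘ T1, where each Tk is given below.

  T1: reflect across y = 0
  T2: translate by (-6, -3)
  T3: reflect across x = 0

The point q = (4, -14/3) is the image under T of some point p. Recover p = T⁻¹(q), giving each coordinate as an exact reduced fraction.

p = (2, 5/3)

T1 = [1 0 0; 0 -1 0; 0 0 1]
T2·T1 = [1 0 -6; 0 -1 -3; 0 0 1]
T3·…·T1 = [-1 0 6; 0 -1 -3; 0 0 1]
det M = 1; M⁻¹ = [-1 0 6; 0 -1 -3; 0 0 1]
M⁻¹ · (4, -14/3)ᵀ = (2, 5/3)ᵀ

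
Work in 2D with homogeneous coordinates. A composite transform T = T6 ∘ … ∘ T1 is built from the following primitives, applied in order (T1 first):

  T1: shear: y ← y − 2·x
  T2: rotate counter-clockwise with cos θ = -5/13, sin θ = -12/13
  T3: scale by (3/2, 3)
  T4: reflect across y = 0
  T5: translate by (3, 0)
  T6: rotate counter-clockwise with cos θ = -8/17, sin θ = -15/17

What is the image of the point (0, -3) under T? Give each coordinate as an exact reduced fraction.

T(p) = (-555/221, 45/17)

T1 shear: y ← y − 2·x: (0, -3) → (0, -3)
T2 rotate counter-clockwise with cos θ = -5/13, sin θ = -12/13: (0, -3) → (-36/13, 15/13)
T3 scale by (3/2, 3): (-36/13, 15/13) → (-54/13, 45/13)
T4 reflect across y = 0: (-54/13, 45/13) → (-54/13, -45/13)
T5 translate by (3, 0): (-54/13, -45/13) → (-15/13, -45/13)
T6 rotate counter-clockwise with cos θ = -8/17, sin θ = -15/17: (-15/13, -45/13) → (-555/221, 45/17)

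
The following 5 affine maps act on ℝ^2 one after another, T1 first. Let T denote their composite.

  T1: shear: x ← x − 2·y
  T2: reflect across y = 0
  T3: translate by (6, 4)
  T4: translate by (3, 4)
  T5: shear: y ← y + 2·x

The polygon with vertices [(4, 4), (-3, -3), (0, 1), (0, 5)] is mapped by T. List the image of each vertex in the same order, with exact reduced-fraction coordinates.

T1 shear: x ← x − 2·y: (4, 4) → (-4, 4); (-3, -3) → (3, -3); (0, 1) → (-2, 1); (0, 5) → (-10, 5)
T2 reflect across y = 0: (-4, 4) → (-4, -4); (3, -3) → (3, 3); (-2, 1) → (-2, -1); (-10, 5) → (-10, -5)
T3 translate by (6, 4): (-4, -4) → (2, 0); (3, 3) → (9, 7); (-2, -1) → (4, 3); (-10, -5) → (-4, -1)
T4 translate by (3, 4): (2, 0) → (5, 4); (9, 7) → (12, 11); (4, 3) → (7, 7); (-4, -1) → (-1, 3)
T5 shear: y ← y + 2·x: (5, 4) → (5, 14); (12, 11) → (12, 35); (7, 7) → (7, 21); (-1, 3) → (-1, 1)

image vertices: (5, 14), (12, 35), (7, 21), (-1, 1)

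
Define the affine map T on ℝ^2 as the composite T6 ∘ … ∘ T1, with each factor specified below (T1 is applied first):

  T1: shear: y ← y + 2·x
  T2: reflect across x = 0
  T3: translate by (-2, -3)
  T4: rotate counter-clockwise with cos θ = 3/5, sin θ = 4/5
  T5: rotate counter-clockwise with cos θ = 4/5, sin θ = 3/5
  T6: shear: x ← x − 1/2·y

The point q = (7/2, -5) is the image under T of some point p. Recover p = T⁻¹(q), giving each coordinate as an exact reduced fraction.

T1 = [1 0 0; 2 1 0; 0 0 1]
T2·T1 = [-1 0 0; 2 1 0; 0 0 1]
T3·…·T1 = [-1 0 -2; 2 1 -3; 0 0 1]
T4·…·T1 = [-11/5 -4/5 6/5; 2/5 3/5 -17/5; 0 0 1]
T5·…·T1 = [-2 -1 3; -1 0 -2; 0 0 1]
T6·…·T1 = [-3/2 -1 4; -1 0 -2; 0 0 1]
det M = -1; M⁻¹ = [0 -1 -2; -1 3/2 7; 0 0 1]
M⁻¹ · (7/2, -5)ᵀ = (3, -4)ᵀ

p = (3, -4)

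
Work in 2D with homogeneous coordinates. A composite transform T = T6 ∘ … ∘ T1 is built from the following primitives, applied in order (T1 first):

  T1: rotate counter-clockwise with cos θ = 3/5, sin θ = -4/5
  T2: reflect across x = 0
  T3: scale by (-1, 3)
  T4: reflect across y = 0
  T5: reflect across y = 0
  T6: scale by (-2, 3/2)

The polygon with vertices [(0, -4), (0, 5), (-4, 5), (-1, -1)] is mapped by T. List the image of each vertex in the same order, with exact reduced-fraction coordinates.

T1 rotate counter-clockwise with cos θ = 3/5, sin θ = -4/5: (0, -4) → (-16/5, -12/5); (0, 5) → (4, 3); (-4, 5) → (8/5, 31/5); (-1, -1) → (-7/5, 1/5)
T2 reflect across x = 0: (-16/5, -12/5) → (16/5, -12/5); (4, 3) → (-4, 3); (8/5, 31/5) → (-8/5, 31/5); (-7/5, 1/5) → (7/5, 1/5)
T3 scale by (-1, 3): (16/5, -12/5) → (-16/5, -36/5); (-4, 3) → (4, 9); (-8/5, 31/5) → (8/5, 93/5); (7/5, 1/5) → (-7/5, 3/5)
T4 reflect across y = 0: (-16/5, -36/5) → (-16/5, 36/5); (4, 9) → (4, -9); (8/5, 93/5) → (8/5, -93/5); (-7/5, 3/5) → (-7/5, -3/5)
T5 reflect across y = 0: (-16/5, 36/5) → (-16/5, -36/5); (4, -9) → (4, 9); (8/5, -93/5) → (8/5, 93/5); (-7/5, -3/5) → (-7/5, 3/5)
T6 scale by (-2, 3/2): (-16/5, -36/5) → (32/5, -54/5); (4, 9) → (-8, 27/2); (8/5, 93/5) → (-16/5, 279/10); (-7/5, 3/5) → (14/5, 9/10)

image vertices: (32/5, -54/5), (-8, 27/2), (-16/5, 279/10), (14/5, 9/10)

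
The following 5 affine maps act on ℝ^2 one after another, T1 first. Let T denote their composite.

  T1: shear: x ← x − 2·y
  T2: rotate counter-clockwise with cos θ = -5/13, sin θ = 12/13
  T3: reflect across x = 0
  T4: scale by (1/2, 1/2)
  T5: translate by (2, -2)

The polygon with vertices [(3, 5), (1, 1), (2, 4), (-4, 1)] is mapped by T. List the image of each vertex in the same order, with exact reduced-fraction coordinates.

image vertices: (77/26, -161/26), (59/26, -69/26), (35/13, -72/13), (17/13, -129/26)

T1 shear: x ← x − 2·y: (3, 5) → (-7, 5); (1, 1) → (-1, 1); (2, 4) → (-6, 4); (-4, 1) → (-6, 1)
T2 rotate counter-clockwise with cos θ = -5/13, sin θ = 12/13: (-7, 5) → (-25/13, -109/13); (-1, 1) → (-7/13, -17/13); (-6, 4) → (-18/13, -92/13); (-6, 1) → (18/13, -77/13)
T3 reflect across x = 0: (-25/13, -109/13) → (25/13, -109/13); (-7/13, -17/13) → (7/13, -17/13); (-18/13, -92/13) → (18/13, -92/13); (18/13, -77/13) → (-18/13, -77/13)
T4 scale by (1/2, 1/2): (25/13, -109/13) → (25/26, -109/26); (7/13, -17/13) → (7/26, -17/26); (18/13, -92/13) → (9/13, -46/13); (-18/13, -77/13) → (-9/13, -77/26)
T5 translate by (2, -2): (25/26, -109/26) → (77/26, -161/26); (7/26, -17/26) → (59/26, -69/26); (9/13, -46/13) → (35/13, -72/13); (-9/13, -77/26) → (17/13, -129/26)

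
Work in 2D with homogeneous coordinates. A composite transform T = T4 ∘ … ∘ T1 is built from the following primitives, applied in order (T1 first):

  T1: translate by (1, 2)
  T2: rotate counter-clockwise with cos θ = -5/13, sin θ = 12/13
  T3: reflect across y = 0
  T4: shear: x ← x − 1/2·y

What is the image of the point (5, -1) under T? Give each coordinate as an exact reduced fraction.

T1 translate by (1, 2): (5, -1) → (6, 1)
T2 rotate counter-clockwise with cos θ = -5/13, sin θ = 12/13: (6, 1) → (-42/13, 67/13)
T3 reflect across y = 0: (-42/13, 67/13) → (-42/13, -67/13)
T4 shear: x ← x − 1/2·y: (-42/13, -67/13) → (-17/26, -67/13)

T(p) = (-17/26, -67/13)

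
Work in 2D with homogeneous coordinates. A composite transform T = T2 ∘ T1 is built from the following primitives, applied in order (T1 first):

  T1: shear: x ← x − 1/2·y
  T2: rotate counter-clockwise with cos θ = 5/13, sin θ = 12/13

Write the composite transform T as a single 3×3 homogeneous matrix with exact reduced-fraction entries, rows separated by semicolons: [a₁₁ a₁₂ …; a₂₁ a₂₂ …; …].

T1 = [1 -1/2 0; 0 1 0; 0 0 1]
T2·T1 = [5/13 -29/26 0; 12/13 -1/13 0; 0 0 1]

T = [5/13 -29/26 0; 12/13 -1/13 0; 0 0 1]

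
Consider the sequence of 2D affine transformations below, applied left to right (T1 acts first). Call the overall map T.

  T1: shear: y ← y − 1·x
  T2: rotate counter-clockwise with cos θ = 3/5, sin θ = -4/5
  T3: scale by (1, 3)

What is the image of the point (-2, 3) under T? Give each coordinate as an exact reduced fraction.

T(p) = (14/5, 69/5)

T1 shear: y ← y − 1·x: (-2, 3) → (-2, 5)
T2 rotate counter-clockwise with cos θ = 3/5, sin θ = -4/5: (-2, 5) → (14/5, 23/5)
T3 scale by (1, 3): (14/5, 23/5) → (14/5, 69/5)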